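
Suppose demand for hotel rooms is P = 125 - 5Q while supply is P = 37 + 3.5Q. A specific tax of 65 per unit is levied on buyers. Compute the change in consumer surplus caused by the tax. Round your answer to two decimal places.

-249.65

Without the tax, 125 - 5Q = 37 + 3.5Q so Q* = 10.3529 and P* = 73.2353.
A tax on buyers shifts demand down by 65: (125 - 65) - 5Q = 37 + 3.5Q, so Q_t = 2.7059. Buyers pay P_b = 111.4706; sellers receive P_s = P_b - 65 = 46.4706.
CS falls from (1/2)(10.3529)(51.7647) = 267.9585 to (1/2)(2.7059)(13.5294) = 18.3045, a change of -249.654.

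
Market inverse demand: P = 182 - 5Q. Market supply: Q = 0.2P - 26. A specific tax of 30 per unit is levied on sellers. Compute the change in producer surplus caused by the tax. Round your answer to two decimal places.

Rewriting supply in inverse form: P = 130 + 5Q.
Pre-tax equilibrium: 182 - 5Q = 130 + 5Q gives Q* = 5.2, P* = 156.
With the tax, sellers need 30 more per unit: 182 - 5Q = 130 + 5Q + 30, so Q_t = 2.2. Buyers pay P_b = 171; sellers receive P_s = P_b - 30 = 141.
Producers lose the trapezoid between P_s and P* out to Q_t plus the triangle from Q_t to Q*: change in PS = 12.1 - 67.6 = -55.5.

-55.50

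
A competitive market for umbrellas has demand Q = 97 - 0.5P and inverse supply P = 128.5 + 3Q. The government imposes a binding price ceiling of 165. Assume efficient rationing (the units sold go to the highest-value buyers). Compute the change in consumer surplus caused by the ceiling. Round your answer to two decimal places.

33.20

Rewriting demand in inverse form: P = 194 - 2Q.
Without the control, 194 - 2Q = 128.5 + 3Q so Q* = 13.1 and P* = 167.8.
At the ceiling price 165, quantity supplied is (165 - 128.5)/3 = 12.1667; supply is the short side, so Q = 12.1667 trades at P = 165.
CS goes from (1/2)(13.1)(26.2) = 171.61 to 204.8056 (computed as (194 - 165)(12.1667) - (1/2)(2)(12.1667)^2), a change of 33.1956.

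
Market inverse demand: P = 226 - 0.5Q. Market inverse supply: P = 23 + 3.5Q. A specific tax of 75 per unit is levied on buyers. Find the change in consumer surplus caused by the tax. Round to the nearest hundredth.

Without the tax, 226 - 0.5Q = 23 + 3.5Q so Q* = 50.75 and P* = 200.625.
With the tax, buyers' net willingness to pay falls by 75: (226 - 75) - 0.5Q = 23 + 3.5Q, so Q_t = 32. Buyers pay P_b = 210; sellers receive P_s = P_b - 75 = 135.
CS falls from (1/2)(50.75)(25.375) = 643.8906 to (1/2)(32)(16) = 256, a change of -387.8906.

-387.89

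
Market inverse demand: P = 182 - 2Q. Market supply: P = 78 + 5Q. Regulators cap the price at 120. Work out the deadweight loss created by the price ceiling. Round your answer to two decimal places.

Free-market equilibrium: 182 - 2Q = 78 + 5Q gives Q* = 14.8571, P* = 152.2857.
At P = 120, sellers supply (120 - 78)/5 = 8.4 while buyers want more, so the quantity traded is 8.4 at price 120.
At Q = 8.4 the demand price is 165.2 and the supply price is 120. Deadweight loss is the triangle between the curves from 8.4 to 14.8571: (1/2)(165.2 - 120)(14.8571 - 8.4) = 145.9314.

145.93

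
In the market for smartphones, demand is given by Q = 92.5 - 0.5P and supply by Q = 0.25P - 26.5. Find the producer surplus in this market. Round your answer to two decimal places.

Rewriting demand in inverse form: P = 185 - 2Q.
Rewriting supply in inverse form: P = 106 + 4Q.
Set 185 - 2Q = 106 + 4Q, which gives 79 = 6Q, so Q* = 13.1667 and P* = 185 - 2(13.1667) = 158.6667.
The supply curve's price intercept is 106, so PS = (1/2)(Q*)(P* - 106) = (1/2)(13.1667)(52.6667) = 346.7222.

346.72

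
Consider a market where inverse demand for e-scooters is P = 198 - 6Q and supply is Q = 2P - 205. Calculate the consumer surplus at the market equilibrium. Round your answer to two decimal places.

647.59

Rewriting supply in inverse form: P = 102.5 + 0.5Q.
Equilibrium: 198 - 6Q = 102.5 + 0.5Q, so Q* = 14.6923 and P* = 109.8462.
The demand choke price is 198, so CS = (1/2)(Q*)(198 - P*) = (1/2)(14.6923)(88.1538) = 647.5917.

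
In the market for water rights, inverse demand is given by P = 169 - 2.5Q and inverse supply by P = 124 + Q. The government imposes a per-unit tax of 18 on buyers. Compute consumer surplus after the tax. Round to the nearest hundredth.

74.39

Without the tax, 169 - 2.5Q = 124 + Q so Q* = 12.8571 and P* = 136.8571.
A tax on buyers shifts demand down by 18: (169 - 18) - 2.5Q = 124 + Q, so Q_t = 7.7143. Buyers pay P_b = 149.7143; sellers receive P_s = P_b - 18 = 131.7143.
Consumer surplus is the triangle under demand above P_b: (1/2)(7.7143)(169 - 149.7143) = 74.3878.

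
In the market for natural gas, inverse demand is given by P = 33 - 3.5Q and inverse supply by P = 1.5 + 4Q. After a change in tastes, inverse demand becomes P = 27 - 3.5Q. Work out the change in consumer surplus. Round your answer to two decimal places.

Initial equilibrium: Q_0 = 4.2, P_0 = 18.3; CS_0 = (1/2)(4.2)(14.7) = 30.87, PS_0 = (1/2)(4.2)(16.8) = 35.28.
New equilibrium: 27 - 3.5Q = 1.5 + 4Q gives Q_1 = 3.4, P_1 = 15.1; CS_1 = 20.23, PS_1 = 23.12.
Change in consumer surplus = 20.23 - 30.87 = -10.64.

-10.64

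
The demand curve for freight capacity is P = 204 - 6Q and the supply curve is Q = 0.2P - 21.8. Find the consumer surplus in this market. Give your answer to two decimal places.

Rewriting supply in inverse form: P = 109 + 5Q.
Equilibrium: 204 - 6Q = 109 + 5Q, so Q* = 8.6364 and P* = 152.1818.
Consumer surplus is the triangle under demand above P*: (1/2)(8.6364)(204 - 152.1818) = (1/2)(8.6364)(51.8182) = 223.7603.

223.76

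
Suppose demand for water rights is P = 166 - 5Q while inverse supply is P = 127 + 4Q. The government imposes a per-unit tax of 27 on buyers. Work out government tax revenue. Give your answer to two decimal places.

Without the tax, 166 - 5Q = 127 + 4Q so Q* = 4.3333 and P* = 144.3333.
With the tax, buyers' net willingness to pay falls by 27: (166 - 27) - 5Q = 127 + 4Q, so Q_t = 1.3333. Buyers pay P_b = 159.3333; sellers receive P_s = P_b - 27 = 132.3333.
Tax revenue = t x Q_t = 27 x 1.3333 = 36.

36.00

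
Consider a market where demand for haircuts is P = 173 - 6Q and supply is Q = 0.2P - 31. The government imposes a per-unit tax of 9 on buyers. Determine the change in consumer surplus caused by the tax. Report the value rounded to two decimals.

-6.02

Rewriting supply in inverse form: P = 155 + 5Q.
Pre-tax equilibrium: 173 - 6Q = 155 + 5Q gives Q* = 1.6364, P* = 163.1818.
With the tax, buyers' net willingness to pay falls by 9: (173 - 9) - 6Q = 155 + 5Q, so Q_t = 0.8182. Buyers pay P_b = 168.0909; sellers receive P_s = P_b - 9 = 159.0909.
CS falls from (1/2)(1.6364)(9.8182) = 8.0331 to (1/2)(0.8182)(4.9091) = 2.0083, a change of -6.0248.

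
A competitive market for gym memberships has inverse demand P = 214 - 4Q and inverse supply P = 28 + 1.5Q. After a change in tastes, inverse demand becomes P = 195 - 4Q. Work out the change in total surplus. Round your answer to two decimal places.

-609.73

Initial equilibrium: Q_0 = 33.8182, P_0 = 78.7273; CS_0 = (1/2)(33.8182)(135.2727) = 2287.3388, PS_0 = (1/2)(33.8182)(50.7273) = 857.7521.
New equilibrium: 195 - 4Q = 28 + 1.5Q gives Q_1 = 30.3636, P_1 = 73.5455; CS_1 = 1843.9008, PS_1 = 691.4628.
Change in total surplus = (1843.9008 + 691.4628) - (2287.3388 + 857.7521) = -609.7273.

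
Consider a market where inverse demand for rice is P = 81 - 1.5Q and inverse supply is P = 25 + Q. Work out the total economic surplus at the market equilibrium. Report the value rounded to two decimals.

627.20

Setting demand equal to supply, 56 = 2.5Q, so Q* = 22.4 and P* = 47.4.
Total surplus is the full triangle between the curves from 0 to Q*: (1/2)(22.4)(81 - 25) = 627.2.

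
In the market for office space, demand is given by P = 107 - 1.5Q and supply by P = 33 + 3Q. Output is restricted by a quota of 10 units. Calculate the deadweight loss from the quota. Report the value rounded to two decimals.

Without the quota, 107 - 1.5Q = 33 + 3Q gives Q* = 16.4444.
At Q = 10 the demand price is 107 - 1.5(10) = 92 and the supply price is 33 + 3(10) = 63.
DWL = (1/2)(gap between curves at 10) x (Q* - 10) = (1/2)(29)(6.4444) = 93.4444.

93.44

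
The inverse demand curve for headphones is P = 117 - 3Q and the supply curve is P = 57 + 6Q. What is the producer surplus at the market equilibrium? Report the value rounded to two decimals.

133.33

Setting demand equal to supply, 60 = 9Q, so Q* = 6.6667 and P* = 97.
The supply curve's price intercept is 57, so PS = (1/2)(Q*)(P* - 57) = (1/2)(6.6667)(40) = 133.3333.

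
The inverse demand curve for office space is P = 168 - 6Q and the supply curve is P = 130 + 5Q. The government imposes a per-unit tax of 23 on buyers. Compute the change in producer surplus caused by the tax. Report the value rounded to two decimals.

-25.19

Pre-tax equilibrium: 168 - 6Q = 130 + 5Q gives Q* = 3.4545, P* = 147.2727.
A tax on buyers shifts demand down by 23: (168 - 23) - 6Q = 130 + 5Q, so Q_t = 1.3636. Buyers pay P_b = 159.8182; sellers receive P_s = P_b - 23 = 136.8182.
Producers lose the trapezoid between P_s and P* out to Q_t plus the triangle from Q_t to Q*: change in PS = 4.6488 - 29.8347 = -25.186.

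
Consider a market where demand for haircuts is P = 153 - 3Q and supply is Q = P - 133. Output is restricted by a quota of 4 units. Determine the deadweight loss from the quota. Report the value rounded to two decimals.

2.00

Rewriting supply in inverse form: P = 133 + Q.
Unrestricted equilibrium: Q* = (153 - 133)/(3 + 1) = 5.
At Q = 4 the demand price is 153 - 3(4) = 141 and the supply price is 133 + (4) = 137.
DWL = (1/2)(gap between curves at 4) x (Q* - 4) = (1/2)(4)(1) = 2.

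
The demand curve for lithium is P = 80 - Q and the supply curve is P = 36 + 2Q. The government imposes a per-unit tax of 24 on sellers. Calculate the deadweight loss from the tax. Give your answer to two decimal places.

Pre-tax equilibrium: 80 - Q = 36 + 2Q gives Q* = 14.6667, P* = 65.3333.
A tax on sellers shifts supply up by 24: 80 - Q = 36 + 2Q + 24, so Q_t = 6.6667. Buyers pay P_b = 73.3333; sellers receive P_s = P_b - 24 = 49.3333.
Deadweight loss is the triangle between the curves from Q_t to Q*: (1/2)(14.6667 - 6.6667)(24) = 96.

96.00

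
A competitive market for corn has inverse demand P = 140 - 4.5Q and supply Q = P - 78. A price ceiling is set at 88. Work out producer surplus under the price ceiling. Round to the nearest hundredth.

50.00

Rewriting supply in inverse form: P = 78 + Q.
Without the control, 140 - 4.5Q = 78 + Q so Q* = 11.2727 and P* = 89.2727.
At the ceiling price 88, quantity supplied is (88 - 78)/1 = 10; supply is the short side, so Q = 10 trades at P = 88.
PS is the triangle above supply below 88: (1/2)(10)(88 - 78) = 50.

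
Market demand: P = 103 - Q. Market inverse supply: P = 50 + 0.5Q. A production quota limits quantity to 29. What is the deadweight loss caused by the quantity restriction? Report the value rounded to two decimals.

Unrestricted equilibrium: Q* = (103 - 50)/(1 + 0.5) = 35.3333.
At Q = 29 the demand price is 103 - (29) = 74 and the supply price is 50 + 0.5(29) = 64.5.
Deadweight loss is the triangle between the curves from 29 to 35.3333: (1/2)(74 - 64.5)(35.3333 - 29) = 30.0833.

30.08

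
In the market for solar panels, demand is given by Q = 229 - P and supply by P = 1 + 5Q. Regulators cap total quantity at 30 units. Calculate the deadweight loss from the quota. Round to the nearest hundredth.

Rewriting demand in inverse form: P = 229 - Q.
Without the quota, 229 - Q = 1 + 5Q gives Q* = 38.
At Q = 30 the demand price is 229 - (30) = 199 and the supply price is 1 + 5(30) = 151.
Deadweight loss is the triangle between the curves from 30 to 38: (1/2)(199 - 151)(38 - 30) = 192.

192.00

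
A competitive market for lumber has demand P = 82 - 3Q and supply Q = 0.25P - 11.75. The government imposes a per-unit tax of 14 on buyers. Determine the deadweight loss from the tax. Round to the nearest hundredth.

Rewriting supply in inverse form: P = 47 + 4Q.
Without the tax, 82 - 3Q = 47 + 4Q so Q* = 5 and P* = 67.
With the tax, buyers' net willingness to pay falls by 14: (82 - 14) - 3Q = 47 + 4Q, so Q_t = 3. Buyers pay P_b = 73; sellers receive P_s = P_b - 14 = 59.
The welfare triangle lost has base Q* - Q_t = 2 and height t = 14, so DWL = (1/2)(2)(14) = 14.

14.00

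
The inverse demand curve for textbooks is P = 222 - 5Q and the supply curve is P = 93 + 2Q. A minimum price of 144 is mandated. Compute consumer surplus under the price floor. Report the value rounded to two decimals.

Without the control, 222 - 5Q = 93 + 2Q so Q* = 18.4286 and P* = 129.8571.
At P = 144, buyers demand (222 - 144)/5 = 15.6 while sellers would supply more, so the quantity traded is 15.6 at price 144.
CS is the triangle under demand above 144: (1/2)(15.6)(222 - 144) = 608.4.

608.40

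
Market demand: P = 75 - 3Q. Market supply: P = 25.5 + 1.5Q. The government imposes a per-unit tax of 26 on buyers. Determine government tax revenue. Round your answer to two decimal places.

Pre-tax equilibrium: 75 - 3Q = 25.5 + 1.5Q gives Q* = 11, P* = 42.
A tax on buyers shifts demand down by 26: (75 - 26) - 3Q = 25.5 + 1.5Q, so Q_t = 5.2222. Buyers pay P_b = 59.3333; sellers receive P_s = P_b - 26 = 33.3333.
Revenue is the tax times quantity traded: 26 x 5.2222 = 135.7778.

135.78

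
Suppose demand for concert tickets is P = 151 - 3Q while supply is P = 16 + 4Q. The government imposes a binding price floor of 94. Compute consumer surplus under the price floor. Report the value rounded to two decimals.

Without the control, 151 - 3Q = 16 + 4Q so Q* = 19.2857 and P* = 93.1429.
At P = 94, buyers demand (151 - 94)/3 = 19 while sellers would supply more, so the quantity traded is 19 at price 94.
CS is the triangle under demand above 94: (1/2)(19)(151 - 94) = 541.5.

541.50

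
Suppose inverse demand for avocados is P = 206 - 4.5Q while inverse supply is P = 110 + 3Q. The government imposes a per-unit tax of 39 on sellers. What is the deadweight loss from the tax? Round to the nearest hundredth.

Pre-tax equilibrium: 206 - 4.5Q = 110 + 3Q gives Q* = 12.8, P* = 148.4.
A tax on sellers shifts supply up by 39: 206 - 4.5Q = 110 + 3Q + 39, so Q_t = 7.6. Buyers pay P_b = 171.8; sellers receive P_s = P_b - 39 = 132.8.
The welfare triangle lost has base Q* - Q_t = 5.2 and height t = 39, so DWL = (1/2)(5.2)(39) = 101.4.

101.40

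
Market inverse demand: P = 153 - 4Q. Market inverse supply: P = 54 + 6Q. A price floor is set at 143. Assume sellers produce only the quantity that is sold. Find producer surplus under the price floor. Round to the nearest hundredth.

Free-market equilibrium: 153 - 4Q = 54 + 6Q gives Q* = 9.9, P* = 113.4.
At P = 143, buyers demand (153 - 143)/4 = 2.5 while sellers would supply more, so the quantity traded is 2.5 at price 143.
The supply price at Q = 2.5 is 69. PS is the trapezoid between 143 and supply over [0, 2.5]: (1/2)[(143 - 54) + (143 - 69)](2.5) = 203.75.

203.75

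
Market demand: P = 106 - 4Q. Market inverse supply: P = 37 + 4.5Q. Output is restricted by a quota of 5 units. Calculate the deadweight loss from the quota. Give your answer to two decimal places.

Unrestricted equilibrium: Q* = (106 - 37)/(4 + 4.5) = 8.1176.
At Q = 5 the demand price is 106 - 4(5) = 86 and the supply price is 37 + 4.5(5) = 59.5.
Deadweight loss is the triangle between the curves from 5 to 8.1176: (1/2)(86 - 59.5)(8.1176 - 5) = 41.3088.

41.31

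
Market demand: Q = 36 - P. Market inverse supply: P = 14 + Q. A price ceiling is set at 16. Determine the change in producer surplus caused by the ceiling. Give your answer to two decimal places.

-58.50

Rewriting demand in inverse form: P = 36 - Q.
Without the control, 36 - Q = 14 + Q so Q* = 11 and P* = 25.
At the ceiling price 16, quantity supplied is (16 - 14)/1 = 2; supply is the short side, so Q = 2 trades at P = 16.
PS goes from (1/2)(11)(11) = 60.5 to 2 (computed as (16 - 14)(2) - (1/2)(1)(2)^2), a change of -58.5.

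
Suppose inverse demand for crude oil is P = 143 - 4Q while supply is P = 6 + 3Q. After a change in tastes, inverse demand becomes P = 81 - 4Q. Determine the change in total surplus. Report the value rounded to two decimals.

-938.86

Initial equilibrium: Q_0 = 19.5714, P_0 = 64.7143; CS_0 = (1/2)(19.5714)(78.2857) = 766.0816, PS_0 = (1/2)(19.5714)(58.7143) = 574.5612.
New equilibrium: 81 - 4Q = 6 + 3Q gives Q_1 = 10.7143, P_1 = 38.1429; CS_1 = 229.5918, PS_1 = 172.1939.
Change in total surplus = (229.5918 + 172.1939) - (766.0816 + 574.5612) = -938.8571.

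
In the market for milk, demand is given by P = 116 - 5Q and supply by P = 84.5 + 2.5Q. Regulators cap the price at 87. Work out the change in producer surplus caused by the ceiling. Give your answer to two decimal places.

Without the control, 116 - 5Q = 84.5 + 2.5Q so Q* = 4.2 and P* = 95.
At the ceiling price 87, quantity supplied is (87 - 84.5)/2.5 = 1; supply is the short side, so Q = 1 trades at P = 87.
PS goes from (1/2)(4.2)(10.5) = 22.05 to 1.25 (computed as (87 - 84.5)(1) - (1/2)(2.5)(1)^2), a change of -20.8.

-20.80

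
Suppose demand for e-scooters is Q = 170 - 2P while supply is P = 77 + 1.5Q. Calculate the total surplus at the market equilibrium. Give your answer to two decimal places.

16.00

Rewriting demand in inverse form: P = 85 - 0.5Q.
Setting demand equal to supply, 8 = 2Q, so Q* = 4 and P* = 83.
CS = (1/2)(4)(2) = 4 and PS = (1/2)(4)(6) = 12, so total surplus = 16.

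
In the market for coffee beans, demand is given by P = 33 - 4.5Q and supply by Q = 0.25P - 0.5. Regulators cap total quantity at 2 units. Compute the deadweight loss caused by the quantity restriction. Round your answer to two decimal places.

11.53

Rewriting supply in inverse form: P = 2 + 4Q.
Unrestricted equilibrium: Q* = (33 - 2)/(4.5 + 4) = 3.6471.
At Q = 2 the demand price is 33 - 4.5(2) = 24 and the supply price is 2 + 4(2) = 10.
Deadweight loss is the triangle between the curves from 2 to 3.6471: (1/2)(24 - 10)(3.6471 - 2) = 11.5294.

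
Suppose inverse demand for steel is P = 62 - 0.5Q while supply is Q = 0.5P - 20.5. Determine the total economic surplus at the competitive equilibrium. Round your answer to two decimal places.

Rewriting supply in inverse form: P = 41 + 2Q.
Set 62 - 0.5Q = 41 + 2Q, which gives 21 = 2.5Q, so Q* = 8.4 and P* = 62 - 0.5(8.4) = 57.8.
CS = (1/2)(8.4)(4.2) = 17.64 and PS = (1/2)(8.4)(16.8) = 70.56, so total surplus = 88.2.

88.20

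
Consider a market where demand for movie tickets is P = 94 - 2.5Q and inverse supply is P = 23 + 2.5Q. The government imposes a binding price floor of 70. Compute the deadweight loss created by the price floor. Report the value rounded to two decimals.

Free-market equilibrium: 94 - 2.5Q = 23 + 2.5Q gives Q* = 14.2, P* = 58.5.
At the floor price 70, quantity demanded is (94 - 70)/2.5 = 9.6; demand is the short side, so Q = 9.6 trades at P = 70.
At Q = 9.6 the demand price is 70 and the supply price is 47. Deadweight loss is the triangle between the curves from 9.6 to 14.2: (1/2)(70 - 47)(14.2 - 9.6) = 52.9.

52.90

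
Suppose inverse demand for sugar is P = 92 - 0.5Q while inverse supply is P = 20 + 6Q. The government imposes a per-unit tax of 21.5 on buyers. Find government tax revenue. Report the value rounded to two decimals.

Pre-tax equilibrium: 92 - 0.5Q = 20 + 6Q gives Q* = 11.0769, P* = 86.4615.
A tax on buyers shifts demand down by 21.5: (92 - 21.5) - 0.5Q = 20 + 6Q, so Q_t = 7.7692. Buyers pay P_b = 88.1154; sellers receive P_s = P_b - 21.5 = 66.6154.
Revenue is the tax times quantity traded: 21.5 x 7.7692 = 167.0385.

167.04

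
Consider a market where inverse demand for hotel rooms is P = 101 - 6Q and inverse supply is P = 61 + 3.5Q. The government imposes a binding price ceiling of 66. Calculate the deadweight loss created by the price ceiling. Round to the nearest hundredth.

36.76

Free-market equilibrium: 101 - 6Q = 61 + 3.5Q gives Q* = 4.2105, P* = 75.7368.
At P = 66, sellers supply (66 - 61)/3.5 = 1.4286 while buyers want more, so the quantity traded is 1.4286 at price 66.
At Q = 1.4286 the demand price is 92.4286 and the supply price is 66. Deadweight loss is the triangle between the curves from 1.4286 to 4.2105: (1/2)(92.4286 - 66)(4.2105 - 1.4286) = 36.7615.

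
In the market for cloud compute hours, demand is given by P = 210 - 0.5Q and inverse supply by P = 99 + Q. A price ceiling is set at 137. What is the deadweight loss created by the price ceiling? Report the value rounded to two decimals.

Free-market equilibrium: 210 - 0.5Q = 99 + Q gives Q* = 74, P* = 173.
At the ceiling price 137, quantity supplied is (137 - 99)/1 = 38; supply is the short side, so Q = 38 trades at P = 137.
At Q = 38 the demand price is 191 and the supply price is 137. Deadweight loss is the triangle between the curves from 38 to 74: (1/2)(191 - 137)(74 - 38) = 972.

972.00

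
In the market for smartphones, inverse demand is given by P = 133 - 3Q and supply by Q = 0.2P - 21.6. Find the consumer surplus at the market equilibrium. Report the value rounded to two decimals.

14.65

Rewriting supply in inverse form: P = 108 + 5Q.
Setting demand equal to supply, 25 = 8Q, so Q* = 3.125 and P* = 123.625.
The demand choke price is 133, so CS = (1/2)(Q*)(133 - P*) = (1/2)(3.125)(9.375) = 14.6484.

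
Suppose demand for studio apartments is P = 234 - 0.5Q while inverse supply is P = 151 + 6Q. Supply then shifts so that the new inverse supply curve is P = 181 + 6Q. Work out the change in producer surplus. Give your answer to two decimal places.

Initial equilibrium: Q_0 = 12.7692, P_0 = 227.6154; CS_0 = (1/2)(12.7692)(6.3846) = 40.7633, PS_0 = (1/2)(12.7692)(76.6154) = 489.1598.
New equilibrium: 234 - 0.5Q = 181 + 6Q gives Q_1 = 8.1538, P_1 = 229.9231; CS_1 = 16.6213, PS_1 = 199.4556.
Change in producer surplus = 199.4556 - 489.1598 = -289.7041.

-289.70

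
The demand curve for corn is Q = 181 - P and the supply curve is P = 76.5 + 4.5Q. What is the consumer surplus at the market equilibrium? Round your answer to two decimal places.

Rewriting demand in inverse form: P = 181 - Q.
Setting demand equal to supply, 104.5 = 5.5Q, so Q* = 19 and P* = 162.
CS is the area between the demand curve and P* from 0 to Q*: (1/2)(19)(19) = 180.5.

180.50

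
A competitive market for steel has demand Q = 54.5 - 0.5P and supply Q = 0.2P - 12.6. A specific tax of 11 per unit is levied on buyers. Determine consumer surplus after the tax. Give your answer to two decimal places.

Rewriting demand in inverse form: P = 109 - 2Q.
Rewriting supply in inverse form: P = 63 + 5Q.
Without the tax, 109 - 2Q = 63 + 5Q so Q* = 6.5714 and P* = 95.8571.
A tax on buyers shifts demand down by 11: (109 - 11) - 2Q = 63 + 5Q, so Q_t = 5. Buyers pay P_b = 99; sellers receive P_s = P_b - 11 = 88.
CS = (1/2)(Q_t)(109 - P_b) = (1/2)(5)(10) = 25.

25.00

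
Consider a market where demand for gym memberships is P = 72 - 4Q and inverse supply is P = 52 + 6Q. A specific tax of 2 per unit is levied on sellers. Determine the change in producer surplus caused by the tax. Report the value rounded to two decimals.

-2.28

Without the tax, 72 - 4Q = 52 + 6Q so Q* = 2 and P* = 64.
With the tax, sellers need 2 more per unit: 72 - 4Q = 52 + 6Q + 2, so Q_t = 1.8. Buyers pay P_b = 64.8; sellers receive P_s = P_b - 2 = 62.8.
Producers lose the trapezoid between P_s and P* out to Q_t plus the triangle from Q_t to Q*: change in PS = 9.72 - 12 = -2.28.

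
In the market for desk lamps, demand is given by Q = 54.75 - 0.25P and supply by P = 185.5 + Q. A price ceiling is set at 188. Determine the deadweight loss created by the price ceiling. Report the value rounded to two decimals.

Rewriting demand in inverse form: P = 219 - 4Q.
Free-market equilibrium: 219 - 4Q = 185.5 + Q gives Q* = 6.7, P* = 192.2.
At P = 188, sellers supply (188 - 185.5)/1 = 2.5 while buyers want more, so the quantity traded is 2.5 at price 188.
The lost-trades triangle has base Q* - 2.5 = 4.2 and height equal to the gap between the curves at Q = 2.5, which is 209 - 188 = 21. DWL = (1/2)(4.2)(21) = 44.1.

44.10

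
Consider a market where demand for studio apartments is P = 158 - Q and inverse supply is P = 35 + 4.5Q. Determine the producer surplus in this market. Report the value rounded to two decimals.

Set 158 - Q = 35 + 4.5Q, which gives 123 = 5.5Q, so Q* = 22.3636 and P* = 158 - (22.3636) = 135.6364.
Producer surplus is the triangle above supply below P*: (1/2)(22.3636)(135.6364 - 35) = (1/2)(22.3636)(100.6364) = 1125.2975.

1125.30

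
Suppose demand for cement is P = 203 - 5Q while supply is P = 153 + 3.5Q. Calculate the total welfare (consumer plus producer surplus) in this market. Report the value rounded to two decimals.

Set 203 - 5Q = 153 + 3.5Q, which gives 50 = 8.5Q, so Q* = 5.8824 and P* = 203 - 5(5.8824) = 173.5882.
CS = (1/2)(5.8824)(29.4118) = 86.5052 and PS = (1/2)(5.8824)(20.5882) = 60.5536, so total surplus = 147.0588.

147.06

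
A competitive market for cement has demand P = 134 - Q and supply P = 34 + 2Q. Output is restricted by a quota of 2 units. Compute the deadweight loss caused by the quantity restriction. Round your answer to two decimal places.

Without the quota, 134 - Q = 34 + 2Q gives Q* = 33.3333.
At Q = 2 the demand price is 134 - (2) = 132 and the supply price is 34 + 2(2) = 38.
DWL = (1/2)(gap between curves at 2) x (Q* - 2) = (1/2)(94)(31.3333) = 1472.6667.

1472.67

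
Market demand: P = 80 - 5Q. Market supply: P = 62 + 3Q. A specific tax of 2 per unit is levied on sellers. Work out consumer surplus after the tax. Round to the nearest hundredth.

Without the tax, 80 - 5Q = 62 + 3Q so Q* = 2.25 and P* = 68.75.
A tax on sellers shifts supply up by 2: 80 - 5Q = 62 + 3Q + 2, so Q_t = 2. Buyers pay P_b = 70; sellers receive P_s = P_b - 2 = 68.
Consumer surplus is the triangle under demand above P_b: (1/2)(2)(80 - 70) = 10.

10.00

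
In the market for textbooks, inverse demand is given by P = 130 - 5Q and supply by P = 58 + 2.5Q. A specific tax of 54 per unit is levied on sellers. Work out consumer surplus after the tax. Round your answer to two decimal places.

Pre-tax equilibrium: 130 - 5Q = 58 + 2.5Q gives Q* = 9.6, P* = 82.
A tax on sellers shifts supply up by 54: 130 - 5Q = 58 + 2.5Q + 54, so Q_t = 2.4. Buyers pay P_b = 118; sellers receive P_s = P_b - 54 = 64.
Consumer surplus is the triangle under demand above P_b: (1/2)(2.4)(130 - 118) = 14.4.

14.40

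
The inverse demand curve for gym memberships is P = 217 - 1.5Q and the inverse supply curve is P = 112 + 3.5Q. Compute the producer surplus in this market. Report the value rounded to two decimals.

771.75

Setting demand equal to supply, 105 = 5Q, so Q* = 21 and P* = 185.5.
The supply curve's price intercept is 112, so PS = (1/2)(Q*)(P* - 112) = (1/2)(21)(73.5) = 771.75.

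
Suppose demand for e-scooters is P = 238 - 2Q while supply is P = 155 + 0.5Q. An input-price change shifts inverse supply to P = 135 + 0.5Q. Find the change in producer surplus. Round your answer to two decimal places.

148.80

Initial equilibrium: Q_0 = 33.2, P_0 = 171.6; CS_0 = (1/2)(33.2)(66.4) = 1102.24, PS_0 = (1/2)(33.2)(16.6) = 275.56.
New equilibrium: 238 - 2Q = 135 + 0.5Q gives Q_1 = 41.2, P_1 = 155.6; CS_1 = 1697.44, PS_1 = 424.36.
Change in producer surplus = 424.36 - 275.56 = 148.8.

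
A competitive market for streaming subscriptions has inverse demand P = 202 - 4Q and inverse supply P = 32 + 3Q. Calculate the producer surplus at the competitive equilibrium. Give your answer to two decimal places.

Equilibrium: 202 - 4Q = 32 + 3Q, so Q* = 24.2857 and P* = 104.8571.
Producer surplus is the triangle above supply below P*: (1/2)(24.2857)(104.8571 - 32) = (1/2)(24.2857)(72.8571) = 884.6939.

884.69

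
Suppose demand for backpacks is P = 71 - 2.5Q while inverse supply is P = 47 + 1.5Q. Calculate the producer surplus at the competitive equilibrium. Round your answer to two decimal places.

Setting demand equal to supply, 24 = 4Q, so Q* = 6 and P* = 56.
PS is the area between P* and the supply curve from 0 to Q*: (1/2)(6)(9) = 27.

27.00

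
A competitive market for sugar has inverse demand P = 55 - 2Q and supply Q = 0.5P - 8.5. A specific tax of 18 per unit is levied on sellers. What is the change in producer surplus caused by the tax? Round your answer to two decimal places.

Rewriting supply in inverse form: P = 17 + 2Q.
Pre-tax equilibrium: 55 - 2Q = 17 + 2Q gives Q* = 9.5, P* = 36.
A tax on sellers shifts supply up by 18: 55 - 2Q = 17 + 2Q + 18, so Q_t = 5. Buyers pay P_b = 45; sellers receive P_s = P_b - 18 = 27.
PS falls from (1/2)(9.5)(19) = 90.25 to (1/2)(5)(10) = 25, a change of -65.25.

-65.25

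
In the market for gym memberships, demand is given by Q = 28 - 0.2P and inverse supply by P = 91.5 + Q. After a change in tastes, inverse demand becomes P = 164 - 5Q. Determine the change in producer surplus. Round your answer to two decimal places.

40.33

Rewriting demand in inverse form: P = 140 - 5Q.
Initial equilibrium: Q_0 = 8.0833, P_0 = 99.5833; CS_0 = (1/2)(8.0833)(40.4167) = 163.3507, PS_0 = (1/2)(8.0833)(8.0833) = 32.6701.
New equilibrium: 164 - 5Q = 91.5 + Q gives Q_1 = 12.0833, P_1 = 103.5833; CS_1 = 365.0174, PS_1 = 73.0035.
Change in producer surplus = 73.0035 - 32.6701 = 40.3333.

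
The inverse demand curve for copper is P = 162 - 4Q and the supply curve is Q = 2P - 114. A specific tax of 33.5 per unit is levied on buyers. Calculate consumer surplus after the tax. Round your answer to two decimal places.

Rewriting supply in inverse form: P = 57 + 0.5Q.
Without the tax, 162 - 4Q = 57 + 0.5Q so Q* = 23.3333 and P* = 68.6667.
A tax on buyers shifts demand down by 33.5: (162 - 33.5) - 4Q = 57 + 0.5Q, so Q_t = 15.8889. Buyers pay P_b = 98.4444; sellers receive P_s = P_b - 33.5 = 64.9444.
CS = (1/2)(Q_t)(162 - P_b) = (1/2)(15.8889)(63.5556) = 504.9136.

504.91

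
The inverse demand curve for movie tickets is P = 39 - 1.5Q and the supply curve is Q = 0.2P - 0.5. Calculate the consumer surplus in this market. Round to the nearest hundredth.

23.65

Rewriting supply in inverse form: P = 2.5 + 5Q.
Setting demand equal to supply, 36.5 = 6.5Q, so Q* = 5.6154 and P* = 30.5769.
Consumer surplus is the triangle under demand above P*: (1/2)(5.6154)(39 - 30.5769) = (1/2)(5.6154)(8.4231) = 23.6494.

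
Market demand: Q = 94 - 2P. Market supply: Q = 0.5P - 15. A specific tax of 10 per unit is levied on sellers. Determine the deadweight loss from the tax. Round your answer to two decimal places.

Rewriting demand in inverse form: P = 47 - 0.5Q.
Rewriting supply in inverse form: P = 30 + 2Q.
Without the tax, 47 - 0.5Q = 30 + 2Q so Q* = 6.8 and P* = 43.6.
A tax on sellers shifts supply up by 10: 47 - 0.5Q = 30 + 2Q + 10, so Q_t = 2.8. Buyers pay P_b = 45.6; sellers receive P_s = P_b - 10 = 35.6.
Deadweight loss is the triangle between the curves from Q_t to Q*: (1/2)(6.8 - 2.8)(10) = 20.

20.00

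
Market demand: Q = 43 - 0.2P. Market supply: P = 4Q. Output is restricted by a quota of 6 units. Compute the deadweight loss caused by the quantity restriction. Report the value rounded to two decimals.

Rewriting demand in inverse form: P = 215 - 5Q.
Unrestricted equilibrium: Q* = (215 - 0)/(5 + 4) = 23.8889.
At Q = 6 the demand price is 215 - 5(6) = 185 and the supply price is 0 + 4(6) = 24.
Deadweight loss is the triangle between the curves from 6 to 23.8889: (1/2)(185 - 24)(23.8889 - 6) = 1440.0556.

1440.06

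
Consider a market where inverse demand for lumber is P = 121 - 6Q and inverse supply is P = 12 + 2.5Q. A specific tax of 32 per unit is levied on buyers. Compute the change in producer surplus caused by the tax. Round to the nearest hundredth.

-102.98

Without the tax, 121 - 6Q = 12 + 2.5Q so Q* = 12.8235 and P* = 44.0588.
With the tax, buyers' net willingness to pay falls by 32: (121 - 32) - 6Q = 12 + 2.5Q, so Q_t = 9.0588. Buyers pay P_b = 66.6471; sellers receive P_s = P_b - 32 = 34.6471.
Producers lose the trapezoid between P_s and P* out to Q_t plus the triangle from Q_t to Q*: change in PS = 102.5779 - 205.5536 = -102.9758.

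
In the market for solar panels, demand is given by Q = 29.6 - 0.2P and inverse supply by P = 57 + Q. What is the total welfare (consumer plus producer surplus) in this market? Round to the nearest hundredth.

Rewriting demand in inverse form: P = 148 - 5Q.
Setting demand equal to supply, 91 = 6Q, so Q* = 15.1667 and P* = 72.1667.
Total surplus is the full triangle between the curves from 0 to Q*: (1/2)(15.1667)(148 - 57) = 690.0833.

690.08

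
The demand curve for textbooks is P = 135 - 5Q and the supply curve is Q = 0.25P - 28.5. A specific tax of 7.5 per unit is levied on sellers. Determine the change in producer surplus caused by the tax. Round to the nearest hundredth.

-6.39

Rewriting supply in inverse form: P = 114 + 4Q.
Pre-tax equilibrium: 135 - 5Q = 114 + 4Q gives Q* = 2.3333, P* = 123.3333.
A tax on sellers shifts supply up by 7.5: 135 - 5Q = 114 + 4Q + 7.5, so Q_t = 1.5. Buyers pay P_b = 127.5; sellers receive P_s = P_b - 7.5 = 120.
Producers lose the trapezoid between P_s and P* out to Q_t plus the triangle from Q_t to Q*: change in PS = 4.5 - 10.8889 = -6.3889.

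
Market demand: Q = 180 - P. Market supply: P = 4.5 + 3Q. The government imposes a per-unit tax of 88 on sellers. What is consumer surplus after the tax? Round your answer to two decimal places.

239.26

Rewriting demand in inverse form: P = 180 - Q.
Pre-tax equilibrium: 180 - Q = 4.5 + 3Q gives Q* = 43.875, P* = 136.125.
With the tax, sellers need 88 more per unit: 180 - Q = 4.5 + 3Q + 88, so Q_t = 21.875. Buyers pay P_b = 158.125; sellers receive P_s = P_b - 88 = 70.125.
Consumer surplus is the triangle under demand above P_b: (1/2)(21.875)(180 - 158.125) = 239.2578.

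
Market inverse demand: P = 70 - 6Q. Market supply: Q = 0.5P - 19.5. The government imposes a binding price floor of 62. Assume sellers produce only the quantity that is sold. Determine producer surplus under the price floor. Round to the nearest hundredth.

28.89

Rewriting supply in inverse form: P = 39 + 2Q.
Free-market equilibrium: 70 - 6Q = 39 + 2Q gives Q* = 3.875, P* = 46.75.
At the floor price 62, quantity demanded is (70 - 62)/6 = 1.3333; demand is the short side, so Q = 1.3333 trades at P = 62.
The supply price at Q = 1.3333 is 41.6667. PS is the trapezoid between 62 and supply over [0, 1.3333]: (1/2)[(62 - 39) + (62 - 41.6667)](1.3333) = 28.8889.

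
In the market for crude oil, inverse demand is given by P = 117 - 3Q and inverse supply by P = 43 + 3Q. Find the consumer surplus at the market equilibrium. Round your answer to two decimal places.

228.17

Set 117 - 3Q = 43 + 3Q, which gives 74 = 6Q, so Q* = 12.3333 and P* = 117 - 3(12.3333) = 80.
Consumer surplus is the triangle under demand above P*: (1/2)(12.3333)(117 - 80) = (1/2)(12.3333)(37) = 228.1667.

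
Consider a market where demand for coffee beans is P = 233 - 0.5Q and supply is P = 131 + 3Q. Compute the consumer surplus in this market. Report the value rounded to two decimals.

212.33

Setting demand equal to supply, 102 = 3.5Q, so Q* = 29.1429 and P* = 218.4286.
The demand choke price is 233, so CS = (1/2)(Q*)(233 - P*) = (1/2)(29.1429)(14.5714) = 212.3265.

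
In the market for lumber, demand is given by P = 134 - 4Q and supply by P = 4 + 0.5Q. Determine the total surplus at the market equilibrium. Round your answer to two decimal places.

1877.78

Set 134 - 4Q = 4 + 0.5Q, which gives 130 = 4.5Q, so Q* = 28.8889 and P* = 134 - 4(28.8889) = 18.4444.
Total surplus is the full triangle between the curves from 0 to Q*: (1/2)(28.8889)(134 - 4) = 1877.7778.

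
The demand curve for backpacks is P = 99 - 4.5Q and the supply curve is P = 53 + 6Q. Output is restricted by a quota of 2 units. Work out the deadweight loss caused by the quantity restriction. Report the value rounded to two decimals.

29.76

Without the quota, 99 - 4.5Q = 53 + 6Q gives Q* = 4.381.
At Q = 2 the demand price is 99 - 4.5(2) = 90 and the supply price is 53 + 6(2) = 65.
DWL = (1/2)(gap between curves at 2) x (Q* - 2) = (1/2)(25)(2.381) = 29.7619.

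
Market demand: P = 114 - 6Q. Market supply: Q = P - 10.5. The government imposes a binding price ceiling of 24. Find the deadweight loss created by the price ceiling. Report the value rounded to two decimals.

5.79

Rewriting supply in inverse form: P = 10.5 + Q.
Without the control, 114 - 6Q = 10.5 + Q so Q* = 14.7857 and P* = 25.2857.
At the ceiling price 24, quantity supplied is (24 - 10.5)/1 = 13.5; supply is the short side, so Q = 13.5 trades at P = 24.
At Q = 13.5 the demand price is 33 and the supply price is 24. Deadweight loss is the triangle between the curves from 13.5 to 14.7857: (1/2)(33 - 24)(14.7857 - 13.5) = 5.7857.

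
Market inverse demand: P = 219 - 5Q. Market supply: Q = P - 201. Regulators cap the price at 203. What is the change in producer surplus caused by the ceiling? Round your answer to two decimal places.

Rewriting supply in inverse form: P = 201 + Q.
Without the control, 219 - 5Q = 201 + Q so Q* = 3 and P* = 204.
At the ceiling price 203, quantity supplied is (203 - 201)/1 = 2; supply is the short side, so Q = 2 trades at P = 203.
PS goes from (1/2)(3)(3) = 4.5 to 2 (computed as (203 - 201)(2) - (1/2)(1)(2)^2), a change of -2.5.

-2.50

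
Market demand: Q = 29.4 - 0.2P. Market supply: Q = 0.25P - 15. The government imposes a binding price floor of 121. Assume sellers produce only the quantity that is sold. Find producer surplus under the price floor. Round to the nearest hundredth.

263.12

Rewriting demand in inverse form: P = 147 - 5Q.
Rewriting supply in inverse form: P = 60 + 4Q.
Without the control, 147 - 5Q = 60 + 4Q so Q* = 9.6667 and P* = 98.6667.
At the floor price 121, quantity demanded is (147 - 121)/5 = 5.2; demand is the short side, so Q = 5.2 trades at P = 121.
The supply price at Q = 5.2 is 80.8. PS is the trapezoid between 121 and supply over [0, 5.2]: (1/2)[(121 - 60) + (121 - 80.8)](5.2) = 263.12.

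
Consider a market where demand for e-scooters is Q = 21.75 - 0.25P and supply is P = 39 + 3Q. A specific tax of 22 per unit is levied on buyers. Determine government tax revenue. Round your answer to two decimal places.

81.71

Rewriting demand in inverse form: P = 87 - 4Q.
Pre-tax equilibrium: 87 - 4Q = 39 + 3Q gives Q* = 6.8571, P* = 59.5714.
With the tax, buyers' net willingness to pay falls by 22: (87 - 22) - 4Q = 39 + 3Q, so Q_t = 3.7143. Buyers pay P_b = 72.1429; sellers receive P_s = P_b - 22 = 50.1429.
Tax revenue = t x Q_t = 22 x 3.7143 = 81.7143.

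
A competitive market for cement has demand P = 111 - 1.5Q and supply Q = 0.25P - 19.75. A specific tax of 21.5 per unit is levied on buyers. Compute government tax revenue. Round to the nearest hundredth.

41.05

Rewriting supply in inverse form: P = 79 + 4Q.
Without the tax, 111 - 1.5Q = 79 + 4Q so Q* = 5.8182 and P* = 102.2727.
With the tax, buyers' net willingness to pay falls by 21.5: (111 - 21.5) - 1.5Q = 79 + 4Q, so Q_t = 1.9091. Buyers pay P_b = 108.1364; sellers receive P_s = P_b - 21.5 = 86.6364.
Tax revenue = t x Q_t = 21.5 x 1.9091 = 41.0455.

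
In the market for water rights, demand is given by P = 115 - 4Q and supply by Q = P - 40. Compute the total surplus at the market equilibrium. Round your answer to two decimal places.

562.50

Rewriting supply in inverse form: P = 40 + Q.
Setting demand equal to supply, 75 = 5Q, so Q* = 15 and P* = 55.
Total surplus is the full triangle between the curves from 0 to Q*: (1/2)(15)(115 - 40) = 562.5.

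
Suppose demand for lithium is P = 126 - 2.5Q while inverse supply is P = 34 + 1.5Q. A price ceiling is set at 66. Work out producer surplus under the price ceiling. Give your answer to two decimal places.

Without the control, 126 - 2.5Q = 34 + 1.5Q so Q* = 23 and P* = 68.5.
At P = 66, sellers supply (66 - 34)/1.5 = 21.3333 while buyers want more, so the quantity traded is 21.3333 at price 66.
PS is the triangle above supply below 66: (1/2)(21.3333)(66 - 34) = 341.3333.

341.33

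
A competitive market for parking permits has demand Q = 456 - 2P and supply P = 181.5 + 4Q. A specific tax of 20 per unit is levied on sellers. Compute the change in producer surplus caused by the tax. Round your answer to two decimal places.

Rewriting demand in inverse form: P = 228 - 0.5Q.
Pre-tax equilibrium: 228 - 0.5Q = 181.5 + 4Q gives Q* = 10.3333, P* = 222.8333.
With the tax, sellers need 20 more per unit: 228 - 0.5Q = 181.5 + 4Q + 20, so Q_t = 5.8889. Buyers pay P_b = 225.0556; sellers receive P_s = P_b - 20 = 205.0556.
PS falls from (1/2)(10.3333)(41.3333) = 213.5556 to (1/2)(5.8889)(23.5556) = 69.358, a change of -144.1975.

-144.20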